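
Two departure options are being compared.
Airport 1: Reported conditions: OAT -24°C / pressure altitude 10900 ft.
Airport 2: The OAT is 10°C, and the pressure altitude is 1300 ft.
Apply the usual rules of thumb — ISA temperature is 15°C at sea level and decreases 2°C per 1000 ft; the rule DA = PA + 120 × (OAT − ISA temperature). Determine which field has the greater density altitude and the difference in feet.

Airport 1 by 7824 ft

Airport 1: ISA temp = -6.8°C, deviation -17.2°C, DA = 10900 + 120 × (-17.2) = 8836 ft.
Airport 2: ISA temp = 12.4°C, deviation -2.4°C, DA = 1300 + 120 × (-2.4) = 1012 ft.
Airport 1 is higher by 8836 − 1012 = 7824 ft.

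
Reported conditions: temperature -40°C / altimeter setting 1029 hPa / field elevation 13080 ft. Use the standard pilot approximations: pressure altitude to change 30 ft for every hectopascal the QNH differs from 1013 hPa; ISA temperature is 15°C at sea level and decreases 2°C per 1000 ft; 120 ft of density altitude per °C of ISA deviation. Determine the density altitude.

9024 ft

Pressure altitude = 13080 + (1013 − 1029) × 30 = 13080 + (-480) = 12600 ft.
ISA temperature at 12600 ft = 15 − 2 × (12600/1000) = -10.2°C.
ISA deviation = -40 − (-10.2) = -29.8°C.
Density altitude = 12600 + 120 × (-29.8) = 9024 ft.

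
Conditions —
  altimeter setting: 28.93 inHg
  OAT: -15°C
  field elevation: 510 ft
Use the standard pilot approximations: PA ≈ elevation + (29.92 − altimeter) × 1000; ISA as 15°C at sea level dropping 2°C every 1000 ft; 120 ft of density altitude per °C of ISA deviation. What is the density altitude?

-1740 ft

Pressure altitude = 510 + (29.92 − 28.93) × 1000 = 510 + (+990) = 1500 ft.
ISA temperature at 1500 ft = 15 − 2 × (1500/1000) = 12°C.
ISA deviation = -15 − 12 = -27°C.
Density altitude = 1500 + 120 × (-27) = -1740 ft.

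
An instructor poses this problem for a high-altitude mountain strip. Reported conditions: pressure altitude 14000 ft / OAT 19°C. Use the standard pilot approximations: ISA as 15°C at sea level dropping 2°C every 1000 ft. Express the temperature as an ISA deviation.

ISA temperature at 14000 ft = 15 − 2 × (14000/1000) = -13°C.
Deviation = OAT − ISA = 19 − (-13) = +32°C.

ISA+32°C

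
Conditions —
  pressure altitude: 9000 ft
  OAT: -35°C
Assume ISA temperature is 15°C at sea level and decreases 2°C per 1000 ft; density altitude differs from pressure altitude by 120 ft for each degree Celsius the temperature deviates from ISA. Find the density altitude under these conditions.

5160 ft

ISA temperature at 9000 ft = 15 − 2 × (9000/1000) = -3°C.
ISA deviation = -35 − (-3) = -32°C.
Density altitude = 9000 + 120 × (-32) = 9000 + (-3840) = 5160 ft.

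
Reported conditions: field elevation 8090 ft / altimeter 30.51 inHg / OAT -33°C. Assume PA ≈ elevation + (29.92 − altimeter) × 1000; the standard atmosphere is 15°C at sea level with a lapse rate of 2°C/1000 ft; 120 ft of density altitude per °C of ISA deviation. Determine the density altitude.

Pressure altitude = 8090 + (29.92 − 30.51) × 1000 = 8090 + (-590) = 7500 ft.
ISA temperature at 7500 ft = 15 − 2 × (7500/1000) = 0°C.
ISA deviation = -33 − 0 = -33°C.
Density altitude = 7500 + 120 × (-33) = 3540 ft.

3540 ft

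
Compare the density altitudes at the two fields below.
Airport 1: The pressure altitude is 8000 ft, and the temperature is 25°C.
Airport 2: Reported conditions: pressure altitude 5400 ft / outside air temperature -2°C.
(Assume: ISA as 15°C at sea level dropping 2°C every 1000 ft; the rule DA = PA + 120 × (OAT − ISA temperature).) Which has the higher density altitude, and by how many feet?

Airport 1 by 6464 ft

Airport 1: ISA temp = -1°C, deviation +26°C, DA = 8000 + 120 × 26 = 11120 ft.
Airport 2: ISA temp = 4.2°C, deviation -6.2°C, DA = 5400 + 120 × (-6.2) = 4656 ft.
Airport 1 is higher by 11120 − 4656 = 6464 ft.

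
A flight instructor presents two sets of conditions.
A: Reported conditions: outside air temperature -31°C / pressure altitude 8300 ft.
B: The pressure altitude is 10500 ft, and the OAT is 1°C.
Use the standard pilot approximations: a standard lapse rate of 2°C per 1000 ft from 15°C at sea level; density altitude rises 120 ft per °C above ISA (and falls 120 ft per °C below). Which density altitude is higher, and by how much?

B by 6568 ft

A: ISA temp = -1.6°C, deviation -29.4°C, DA = 8300 + 120 × (-29.4) = 4772 ft.
B: ISA temp = -6°C, deviation +7°C, DA = 10500 + 120 × 7 = 11340 ft.
B is higher by 11340 − 4772 = 6568 ft.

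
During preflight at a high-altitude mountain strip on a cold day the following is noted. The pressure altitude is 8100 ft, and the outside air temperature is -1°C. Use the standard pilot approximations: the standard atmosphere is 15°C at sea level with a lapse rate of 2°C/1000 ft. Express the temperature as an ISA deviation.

ISA+0.2°C

ISA temperature at 8100 ft = 15 − 2 × (8100/1000) = -1.2°C.
Deviation = OAT − ISA = -1 − (-1.2) = +0.2°C.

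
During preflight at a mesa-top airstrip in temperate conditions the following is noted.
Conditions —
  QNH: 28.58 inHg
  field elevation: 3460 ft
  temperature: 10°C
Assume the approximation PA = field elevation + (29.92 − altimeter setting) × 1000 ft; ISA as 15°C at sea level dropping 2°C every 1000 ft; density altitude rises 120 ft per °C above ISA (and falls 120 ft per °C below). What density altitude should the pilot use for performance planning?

5352 ft

Pressure altitude = 3460 + (29.92 − 28.58) × 1000 = 3460 + (+1340) = 4800 ft.
ISA temperature at 4800 ft = 15 − 2 × (4800/1000) = 5.4°C.
ISA deviation = 10 − 5.4 = +4.6°C.
Density altitude = 4800 + 120 × (4.6) = 5352 ft.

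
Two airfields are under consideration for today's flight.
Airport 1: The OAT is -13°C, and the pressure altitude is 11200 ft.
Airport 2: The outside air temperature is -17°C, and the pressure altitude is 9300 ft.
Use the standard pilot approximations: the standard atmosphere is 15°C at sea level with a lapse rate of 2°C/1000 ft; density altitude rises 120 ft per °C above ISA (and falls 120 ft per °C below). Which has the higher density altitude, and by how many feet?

Airport 1: ISA temp = -7.4°C, deviation -5.6°C, DA = 11200 + 120 × (-5.6) = 10528 ft.
Airport 2: ISA temp = -3.6°C, deviation -13.4°C, DA = 9300 + 120 × (-13.4) = 7692 ft.
Airport 1 is higher by 10528 − 7692 = 2836 ft.

Airport 1 by 2836 ft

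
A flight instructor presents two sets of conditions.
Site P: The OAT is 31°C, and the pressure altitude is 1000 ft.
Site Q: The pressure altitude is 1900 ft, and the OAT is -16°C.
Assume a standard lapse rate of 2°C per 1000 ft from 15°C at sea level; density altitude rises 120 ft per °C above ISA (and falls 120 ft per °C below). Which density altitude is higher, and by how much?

Site P by 4524 ft

Site P: ISA temp = 13°C, deviation +18°C, DA = 1000 + 120 × 18 = 3160 ft.
Site Q: ISA temp = 11.2°C, deviation -27.2°C, DA = 1900 + 120 × (-27.2) = -1364 ft.
Site P is higher by 3160 − (-1364) = 4524 ft.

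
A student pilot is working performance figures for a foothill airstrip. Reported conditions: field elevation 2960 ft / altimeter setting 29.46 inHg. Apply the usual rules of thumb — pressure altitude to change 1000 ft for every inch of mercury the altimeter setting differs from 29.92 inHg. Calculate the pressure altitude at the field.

3420 ft

Pressure correction = (29.92 − 29.46) × 1000 = +460 ft.
Pressure altitude = 2960 + (+460) = 3420 ft.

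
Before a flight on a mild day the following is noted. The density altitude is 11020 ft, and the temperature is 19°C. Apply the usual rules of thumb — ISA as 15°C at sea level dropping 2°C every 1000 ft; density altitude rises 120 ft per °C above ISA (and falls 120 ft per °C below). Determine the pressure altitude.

DA = PA + 120 × (OAT − (15 − 2·PA/1000)) = PA + 120·OAT − 1800 + 0.24·PA = 1.24·PA + 120·OAT − 1800.
So 1.24·PA = 11020 − 120 × 19 + 1800 = 10540.
PA = 10540 / 1.24 = 8500 ft.

8500 ft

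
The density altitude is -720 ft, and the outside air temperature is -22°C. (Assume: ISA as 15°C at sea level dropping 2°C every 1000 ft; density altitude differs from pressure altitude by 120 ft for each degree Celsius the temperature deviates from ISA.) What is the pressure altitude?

DA = PA + 120 × (OAT − (15 − 2·PA/1000)) = PA + 120·OAT − 1800 + 0.24·PA = 1.24·PA + 120·OAT − 1800.
So 1.24·PA = -720 − 120 × (-22) + 1800 = 3720.
PA = 3720 / 1.24 = 3000 ft.

3000 ft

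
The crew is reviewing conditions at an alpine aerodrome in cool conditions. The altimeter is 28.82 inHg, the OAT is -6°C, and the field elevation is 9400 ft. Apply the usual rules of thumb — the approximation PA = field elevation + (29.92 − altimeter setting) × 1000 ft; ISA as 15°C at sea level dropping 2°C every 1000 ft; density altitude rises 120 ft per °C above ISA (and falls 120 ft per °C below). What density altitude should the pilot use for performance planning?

10500 ft

Pressure altitude = 9400 + (29.92 − 28.82) × 1000 = 9400 + (+1100) = 10500 ft.
ISA temperature at 10500 ft = 15 − 2 × (10500/1000) = -6°C.
ISA deviation = -6 − (-6) = 0°C.
Density altitude = 10500 + 120 × (0) = 10500 ft.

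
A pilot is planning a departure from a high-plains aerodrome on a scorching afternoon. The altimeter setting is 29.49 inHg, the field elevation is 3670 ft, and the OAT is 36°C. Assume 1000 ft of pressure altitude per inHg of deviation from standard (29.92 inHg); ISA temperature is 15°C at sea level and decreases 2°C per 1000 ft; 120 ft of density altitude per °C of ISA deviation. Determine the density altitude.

Pressure altitude = 3670 + (29.92 − 29.49) × 1000 = 3670 + (+430) = 4100 ft.
ISA temperature at 4100 ft = 15 − 2 × (4100/1000) = 6.8°C.
ISA deviation = 36 − 6.8 = +29.2°C.
Density altitude = 4100 + 120 × (29.2) = 7604 ft.

7604 ft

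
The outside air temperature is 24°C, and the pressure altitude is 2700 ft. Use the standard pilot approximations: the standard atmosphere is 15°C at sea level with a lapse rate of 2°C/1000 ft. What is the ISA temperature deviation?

ISA temperature at 2700 ft = 15 − 2 × (2700/1000) = 9.6°C.
Deviation = OAT − ISA = 24 − 9.6 = +14.4°C.

ISA+14.4°C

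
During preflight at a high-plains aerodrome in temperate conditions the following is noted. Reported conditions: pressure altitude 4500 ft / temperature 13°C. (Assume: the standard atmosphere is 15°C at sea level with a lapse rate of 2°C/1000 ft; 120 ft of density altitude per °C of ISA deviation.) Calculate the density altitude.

ISA temperature at 4500 ft = 15 − 2 × (4500/1000) = 6°C.
ISA deviation = 13 − 6 = +7°C.
Density altitude = 4500 + 120 × (7) = 4500 + (+840) = 5340 ft.

5340 ft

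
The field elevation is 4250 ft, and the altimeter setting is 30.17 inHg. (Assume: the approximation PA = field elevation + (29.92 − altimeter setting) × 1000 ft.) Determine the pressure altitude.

Pressure correction = (29.92 − 30.17) × 1000 = -250 ft.
Pressure altitude = 4250 + (-250) = 4000 ft.

4000 ft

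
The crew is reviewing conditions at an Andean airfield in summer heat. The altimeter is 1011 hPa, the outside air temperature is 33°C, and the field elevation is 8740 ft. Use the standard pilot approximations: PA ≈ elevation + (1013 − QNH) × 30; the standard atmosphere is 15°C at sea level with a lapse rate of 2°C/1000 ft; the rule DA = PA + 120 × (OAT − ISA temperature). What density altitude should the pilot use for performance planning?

13072 ft

Pressure altitude = 8740 + (1013 − 1011) × 30 = 8740 + (+60) = 8800 ft.
ISA temperature at 8800 ft = 15 − 2 × (8800/1000) = -2.6°C.
ISA deviation = 33 − (-2.6) = +35.6°C.
Density altitude = 8800 + 120 × (35.6) = 13072 ft.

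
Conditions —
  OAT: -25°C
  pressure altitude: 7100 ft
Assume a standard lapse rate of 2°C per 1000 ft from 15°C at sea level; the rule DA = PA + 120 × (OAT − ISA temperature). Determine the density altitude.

ISA temperature at 7100 ft = 15 − 2 × (7100/1000) = 0.8°C.
ISA deviation = -25 − 0.8 = -25.8°C.
Density altitude = 7100 + 120 × (-25.8) = 7100 + (-3096) = 4004 ft.

4004 ft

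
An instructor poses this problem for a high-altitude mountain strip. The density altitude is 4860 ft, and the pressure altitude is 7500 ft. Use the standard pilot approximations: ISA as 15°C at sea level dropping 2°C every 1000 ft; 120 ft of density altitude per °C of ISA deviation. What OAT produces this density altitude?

-22°C

Density altitude − pressure altitude = 4860 − 7500 = -2640 ft.
At 120 ft/°C that is an ISA deviation of -2640/120 = -22°C.
ISA temperature at 7500 ft = 15 − 2 × (7500/1000) = 0°C.
OAT = ISA + deviation = 0 + (-22) = -22°C.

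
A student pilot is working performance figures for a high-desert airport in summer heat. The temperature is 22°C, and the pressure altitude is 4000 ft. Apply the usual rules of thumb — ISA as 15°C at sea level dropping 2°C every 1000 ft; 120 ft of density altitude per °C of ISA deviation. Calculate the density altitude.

ISA temperature at 4000 ft = 15 − 2 × (4000/1000) = 7°C.
ISA deviation = 22 − 7 = +15°C.
Density altitude = 4000 + 120 × (15) = 4000 + (+1800) = 5800 ft.

5800 ft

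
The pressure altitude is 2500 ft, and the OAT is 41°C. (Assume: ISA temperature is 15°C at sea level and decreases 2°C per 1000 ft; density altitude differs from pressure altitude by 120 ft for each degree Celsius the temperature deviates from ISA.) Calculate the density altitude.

6220 ft

ISA temperature at 2500 ft = 15 − 2 × (2500/1000) = 10°C.
ISA deviation = 41 − 10 = +31°C.
Density altitude = 2500 + 120 × (31) = 2500 + (+3720) = 6220 ft.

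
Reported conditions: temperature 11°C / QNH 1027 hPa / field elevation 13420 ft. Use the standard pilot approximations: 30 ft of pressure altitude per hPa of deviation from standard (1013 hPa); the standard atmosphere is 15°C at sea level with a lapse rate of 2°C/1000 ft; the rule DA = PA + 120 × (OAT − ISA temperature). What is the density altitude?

Pressure altitude = 13420 + (1013 − 1027) × 30 = 13420 + (-420) = 13000 ft.
ISA temperature at 13000 ft = 15 − 2 × (13000/1000) = -11°C.
ISA deviation = 11 − (-11) = +22°C.
Density altitude = 13000 + 120 × (22) = 15640 ft.

15640 ft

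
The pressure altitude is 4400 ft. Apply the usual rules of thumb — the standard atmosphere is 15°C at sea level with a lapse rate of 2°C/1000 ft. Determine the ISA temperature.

ISA temperature = 15 − 2 × (4400/1000) = 15 − 8.8 = 6.2°C.

6.2°C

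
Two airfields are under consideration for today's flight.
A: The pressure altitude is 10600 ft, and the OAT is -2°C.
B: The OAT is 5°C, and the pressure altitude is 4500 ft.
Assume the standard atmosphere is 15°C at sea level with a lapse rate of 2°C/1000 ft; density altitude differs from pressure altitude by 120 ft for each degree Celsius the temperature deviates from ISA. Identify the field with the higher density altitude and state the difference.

A: ISA temp = -6.2°C, deviation +4.2°C, DA = 10600 + 120 × 4.2 = 11104 ft.
B: ISA temp = 6°C, deviation -1°C, DA = 4500 + 120 × (-1) = 4380 ft.
A is higher by 11104 − 4380 = 6724 ft.

A by 6724 ft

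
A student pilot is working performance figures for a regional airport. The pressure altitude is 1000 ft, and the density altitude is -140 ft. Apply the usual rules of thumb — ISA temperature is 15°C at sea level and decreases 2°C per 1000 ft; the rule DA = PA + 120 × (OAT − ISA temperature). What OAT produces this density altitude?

Density altitude − pressure altitude = -140 − 1000 = -1140 ft.
At 120 ft/°C that is an ISA deviation of -1140/120 = -9.5°C.
ISA temperature at 1000 ft = 15 − 2 × (1000/1000) = 13°C.
OAT = ISA + deviation = 13 + (-9.5) = 3.5°C.

3.5°C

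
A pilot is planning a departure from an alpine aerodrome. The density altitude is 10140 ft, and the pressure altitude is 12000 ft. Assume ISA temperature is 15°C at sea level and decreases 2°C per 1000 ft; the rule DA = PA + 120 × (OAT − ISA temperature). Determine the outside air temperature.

-24.5°C

Density altitude − pressure altitude = 10140 − 12000 = -1860 ft.
At 120 ft/°C that is an ISA deviation of -1860/120 = -15.5°C.
ISA temperature at 12000 ft = 15 − 2 × (12000/1000) = -9°C.
OAT = ISA + deviation = -9 + (-15.5) = -24.5°C.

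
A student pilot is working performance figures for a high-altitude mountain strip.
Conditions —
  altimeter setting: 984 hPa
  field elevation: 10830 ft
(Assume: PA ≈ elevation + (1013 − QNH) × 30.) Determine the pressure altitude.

11700 ft

Pressure correction = (1013 − 984) × 30 = +870 ft.
Pressure altitude = 10830 + (+870) = 11700 ft.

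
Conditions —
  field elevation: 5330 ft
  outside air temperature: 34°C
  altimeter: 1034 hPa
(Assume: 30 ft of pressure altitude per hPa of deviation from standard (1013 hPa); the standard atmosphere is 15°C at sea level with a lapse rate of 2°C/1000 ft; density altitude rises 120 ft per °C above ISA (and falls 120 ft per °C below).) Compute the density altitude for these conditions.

8108 ft

Pressure altitude = 5330 + (1013 − 1034) × 30 = 5330 + (-630) = 4700 ft.
ISA temperature at 4700 ft = 15 − 2 × (4700/1000) = 5.6°C.
ISA deviation = 34 − 5.6 = +28.4°C.
Density altitude = 4700 + 120 × (28.4) = 8108 ft.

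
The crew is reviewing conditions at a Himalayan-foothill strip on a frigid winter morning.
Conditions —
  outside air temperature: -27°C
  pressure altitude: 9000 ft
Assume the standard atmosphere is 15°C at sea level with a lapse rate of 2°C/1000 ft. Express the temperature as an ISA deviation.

ISA temperature at 9000 ft = 15 − 2 × (9000/1000) = -3°C.
Deviation = OAT − ISA = -27 − (-3) = -24°C.

ISA-24°C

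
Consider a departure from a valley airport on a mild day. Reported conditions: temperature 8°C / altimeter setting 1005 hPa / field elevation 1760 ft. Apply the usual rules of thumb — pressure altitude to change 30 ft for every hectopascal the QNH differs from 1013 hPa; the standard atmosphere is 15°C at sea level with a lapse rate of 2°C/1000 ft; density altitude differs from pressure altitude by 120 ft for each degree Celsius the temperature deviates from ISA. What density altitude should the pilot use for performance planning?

Pressure altitude = 1760 + (1013 − 1005) × 30 = 1760 + (+240) = 2000 ft.
ISA temperature at 2000 ft = 15 − 2 × (2000/1000) = 11°C.
ISA deviation = 8 − 11 = -3°C.
Density altitude = 2000 + 120 × (-3) = 1640 ft.

1640 ft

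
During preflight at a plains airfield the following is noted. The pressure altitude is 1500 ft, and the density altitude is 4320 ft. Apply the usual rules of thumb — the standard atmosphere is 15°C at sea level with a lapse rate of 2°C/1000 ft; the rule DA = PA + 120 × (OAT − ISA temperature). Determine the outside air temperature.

Density altitude − pressure altitude = 4320 − 1500 = +2820 ft.
At 120 ft/°C that is an ISA deviation of 2820/120 = +23.5°C.
ISA temperature at 1500 ft = 15 − 2 × (1500/1000) = 12°C.
OAT = ISA + deviation = 12 + (+23.5) = 35.5°C.

35.5°C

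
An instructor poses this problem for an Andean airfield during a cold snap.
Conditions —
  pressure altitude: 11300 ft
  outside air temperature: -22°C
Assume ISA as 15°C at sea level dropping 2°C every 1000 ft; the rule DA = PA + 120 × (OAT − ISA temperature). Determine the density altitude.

ISA temperature at 11300 ft = 15 − 2 × (11300/1000) = -7.6°C.
ISA deviation = -22 − (-7.6) = -14.4°C.
Density altitude = 11300 + 120 × (-14.4) = 11300 + (-1728) = 9572 ft.

9572 ft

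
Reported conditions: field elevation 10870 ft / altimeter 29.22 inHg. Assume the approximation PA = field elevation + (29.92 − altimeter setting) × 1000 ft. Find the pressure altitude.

Pressure correction = (29.92 − 29.22) × 1000 = +700 ft.
Pressure altitude = 10870 + (+700) = 11570 ft.

11570 ft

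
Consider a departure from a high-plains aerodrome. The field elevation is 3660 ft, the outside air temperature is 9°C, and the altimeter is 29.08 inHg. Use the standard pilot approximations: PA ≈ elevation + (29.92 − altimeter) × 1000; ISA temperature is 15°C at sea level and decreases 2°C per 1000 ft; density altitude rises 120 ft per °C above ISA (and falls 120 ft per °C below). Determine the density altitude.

4860 ft

Pressure altitude = 3660 + (29.92 − 29.08) × 1000 = 3660 + (+840) = 4500 ft.
ISA temperature at 4500 ft = 15 − 2 × (4500/1000) = 6°C.
ISA deviation = 9 − 6 = +3°C.
Density altitude = 4500 + 120 × (3) = 4860 ft.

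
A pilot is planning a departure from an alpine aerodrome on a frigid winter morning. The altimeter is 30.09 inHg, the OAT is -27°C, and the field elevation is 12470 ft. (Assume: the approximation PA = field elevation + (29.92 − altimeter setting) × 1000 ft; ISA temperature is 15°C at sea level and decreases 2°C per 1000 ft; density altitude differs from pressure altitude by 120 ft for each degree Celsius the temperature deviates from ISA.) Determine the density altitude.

Pressure altitude = 12470 + (29.92 − 30.09) × 1000 = 12470 + (-170) = 12300 ft.
ISA temperature at 12300 ft = 15 − 2 × (12300/1000) = -9.6°C.
ISA deviation = -27 − (-9.6) = -17.4°C.
Density altitude = 12300 + 120 × (-17.4) = 10212 ft.

10212 ft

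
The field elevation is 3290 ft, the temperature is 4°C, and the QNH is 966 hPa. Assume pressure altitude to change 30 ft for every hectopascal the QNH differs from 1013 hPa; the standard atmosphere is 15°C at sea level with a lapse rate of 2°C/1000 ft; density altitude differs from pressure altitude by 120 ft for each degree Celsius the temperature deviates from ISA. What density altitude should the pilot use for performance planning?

Pressure altitude = 3290 + (1013 − 966) × 30 = 3290 + (+1410) = 4700 ft.
ISA temperature at 4700 ft = 15 − 2 × (4700/1000) = 5.6°C.
ISA deviation = 4 − 5.6 = -1.6°C.
Density altitude = 4700 + 120 × (-1.6) = 4508 ft.

4508 ft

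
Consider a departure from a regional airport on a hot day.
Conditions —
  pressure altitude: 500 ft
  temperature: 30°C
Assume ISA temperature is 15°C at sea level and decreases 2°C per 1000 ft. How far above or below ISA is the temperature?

ISA temperature at 500 ft = 15 − 2 × (500/1000) = 14°C.
Deviation = OAT − ISA = 30 − 14 = +16°C.

ISA+16°C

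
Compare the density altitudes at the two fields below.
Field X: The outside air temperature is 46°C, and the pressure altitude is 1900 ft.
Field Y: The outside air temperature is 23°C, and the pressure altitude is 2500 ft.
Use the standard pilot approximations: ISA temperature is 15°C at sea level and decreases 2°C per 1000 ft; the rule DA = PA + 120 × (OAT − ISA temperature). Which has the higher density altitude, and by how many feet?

Field X: ISA temp = 11.2°C, deviation +34.8°C, DA = 1900 + 120 × 34.8 = 6076 ft.
Field Y: ISA temp = 10°C, deviation +13°C, DA = 2500 + 120 × 13 = 4060 ft.
Field X is higher by 6076 − 4060 = 2016 ft.

Field X by 2016 ft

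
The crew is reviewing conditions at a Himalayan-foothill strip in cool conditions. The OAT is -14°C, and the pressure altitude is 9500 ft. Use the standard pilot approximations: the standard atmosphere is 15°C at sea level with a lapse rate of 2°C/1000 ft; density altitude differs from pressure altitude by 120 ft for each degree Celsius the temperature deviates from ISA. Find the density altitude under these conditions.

8300 ft

ISA temperature at 9500 ft = 15 − 2 × (9500/1000) = -4°C.
ISA deviation = -14 − (-4) = -10°C.
Density altitude = 9500 + 120 × (-10) = 9500 + (-1200) = 8300 ft.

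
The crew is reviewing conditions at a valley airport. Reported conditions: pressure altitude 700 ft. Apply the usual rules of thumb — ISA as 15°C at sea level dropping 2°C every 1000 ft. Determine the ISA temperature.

ISA temperature = 15 − 2 × (700/1000) = 15 − 1.4 = 13.6°C.

13.6°C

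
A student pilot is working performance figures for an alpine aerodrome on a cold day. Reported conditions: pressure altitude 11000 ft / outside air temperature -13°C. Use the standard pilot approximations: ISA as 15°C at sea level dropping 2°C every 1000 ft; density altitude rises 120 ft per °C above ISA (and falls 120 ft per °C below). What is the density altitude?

ISA temperature at 11000 ft = 15 − 2 × (11000/1000) = -7°C.
ISA deviation = -13 − (-7) = -6°C.
Density altitude = 11000 + 120 × (-6) = 11000 + (-720) = 10280 ft.

10280 ft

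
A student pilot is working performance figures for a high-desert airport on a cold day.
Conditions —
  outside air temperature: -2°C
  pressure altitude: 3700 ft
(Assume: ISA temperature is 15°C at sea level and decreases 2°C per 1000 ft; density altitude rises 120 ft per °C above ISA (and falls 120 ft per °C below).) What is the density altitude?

2548 ft

ISA temperature at 3700 ft = 15 − 2 × (3700/1000) = 7.6°C.
ISA deviation = -2 − 7.6 = -9.6°C.
Density altitude = 3700 + 120 × (-9.6) = 3700 + (-1152) = 2548 ft.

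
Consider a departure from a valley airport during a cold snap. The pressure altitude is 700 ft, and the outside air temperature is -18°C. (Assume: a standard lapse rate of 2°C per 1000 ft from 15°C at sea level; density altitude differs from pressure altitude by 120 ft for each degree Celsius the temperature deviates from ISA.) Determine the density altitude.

ISA temperature at 700 ft = 15 − 2 × (700/1000) = 13.6°C.
ISA deviation = -18 − 13.6 = -31.6°C.
Density altitude = 700 + 120 × (-31.6) = 700 + (-3792) = -3092 ft.

-3092 ft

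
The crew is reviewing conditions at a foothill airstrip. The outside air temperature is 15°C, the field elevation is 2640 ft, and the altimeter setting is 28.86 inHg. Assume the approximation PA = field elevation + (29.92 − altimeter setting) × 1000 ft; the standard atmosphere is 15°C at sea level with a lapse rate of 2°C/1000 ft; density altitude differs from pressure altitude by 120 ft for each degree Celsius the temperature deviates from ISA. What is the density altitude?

4588 ft

Pressure altitude = 2640 + (29.92 − 28.86) × 1000 = 2640 + (+1060) = 3700 ft.
ISA temperature at 3700 ft = 15 − 2 × (3700/1000) = 7.6°C.
ISA deviation = 15 − 7.6 = +7.4°C.
Density altitude = 3700 + 120 × (7.4) = 4588 ft.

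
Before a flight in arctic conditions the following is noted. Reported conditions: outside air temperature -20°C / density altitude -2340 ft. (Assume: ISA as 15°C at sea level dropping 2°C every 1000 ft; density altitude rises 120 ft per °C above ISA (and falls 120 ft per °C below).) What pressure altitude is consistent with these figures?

1500 ft

DA = PA + 120 × (OAT − (15 − 2·PA/1000)) = PA + 120·OAT − 1800 + 0.24·PA = 1.24·PA + 120·OAT − 1800.
So 1.24·PA = -2340 − 120 × (-20) + 1800 = 1860.
PA = 1860 / 1.24 = 1500 ft.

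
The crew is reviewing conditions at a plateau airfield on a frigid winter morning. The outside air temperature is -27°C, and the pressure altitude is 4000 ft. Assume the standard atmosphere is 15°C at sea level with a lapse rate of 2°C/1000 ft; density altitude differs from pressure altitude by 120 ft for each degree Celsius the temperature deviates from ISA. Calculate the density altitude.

-80 ft

ISA temperature at 4000 ft = 15 − 2 × (4000/1000) = 7°C.
ISA deviation = -27 − 7 = -34°C.
Density altitude = 4000 + 120 × (-34) = 4000 + (-4080) = -80 ft.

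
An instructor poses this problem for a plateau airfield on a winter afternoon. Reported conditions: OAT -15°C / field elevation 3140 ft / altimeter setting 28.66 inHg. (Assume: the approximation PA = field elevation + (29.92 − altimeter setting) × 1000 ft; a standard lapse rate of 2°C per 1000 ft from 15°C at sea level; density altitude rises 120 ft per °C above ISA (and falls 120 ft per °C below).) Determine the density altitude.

Pressure altitude = 3140 + (29.92 − 28.66) × 1000 = 3140 + (+1260) = 4400 ft.
ISA temperature at 4400 ft = 15 − 2 × (4400/1000) = 6.2°C.
ISA deviation = -15 − 6.2 = -21.2°C.
Density altitude = 4400 + 120 × (-21.2) = 1856 ft.

1856 ft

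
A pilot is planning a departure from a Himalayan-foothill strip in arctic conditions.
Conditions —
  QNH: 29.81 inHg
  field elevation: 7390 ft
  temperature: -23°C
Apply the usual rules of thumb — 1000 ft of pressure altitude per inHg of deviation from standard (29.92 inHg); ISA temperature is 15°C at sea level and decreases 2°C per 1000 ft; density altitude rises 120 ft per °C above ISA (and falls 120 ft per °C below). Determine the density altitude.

Pressure altitude = 7390 + (29.92 − 29.81) × 1000 = 7390 + (+110) = 7500 ft.
ISA temperature at 7500 ft = 15 − 2 × (7500/1000) = 0°C.
ISA deviation = -23 − 0 = -23°C.
Density altitude = 7500 + 120 × (-23) = 4740 ft.

4740 ft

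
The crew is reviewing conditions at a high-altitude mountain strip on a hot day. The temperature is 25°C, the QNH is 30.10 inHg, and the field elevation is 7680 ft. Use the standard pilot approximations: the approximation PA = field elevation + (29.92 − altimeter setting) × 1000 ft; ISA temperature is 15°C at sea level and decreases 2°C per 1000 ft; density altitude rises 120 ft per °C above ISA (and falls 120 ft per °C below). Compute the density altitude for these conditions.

Pressure altitude = 7680 + (29.92 − 30.10) × 1000 = 7680 + (-180) = 7500 ft.
ISA temperature at 7500 ft = 15 − 2 × (7500/1000) = 0°C.
ISA deviation = 25 − 0 = +25°C.
Density altitude = 7500 + 120 × (25) = 10500 ft.

10500 ft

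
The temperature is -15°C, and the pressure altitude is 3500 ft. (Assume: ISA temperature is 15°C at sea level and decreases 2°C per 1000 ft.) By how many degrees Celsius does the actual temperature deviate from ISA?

ISA-23°C

ISA temperature at 3500 ft = 15 − 2 × (3500/1000) = 8°C.
Deviation = OAT − ISA = -15 − 8 = -23°C.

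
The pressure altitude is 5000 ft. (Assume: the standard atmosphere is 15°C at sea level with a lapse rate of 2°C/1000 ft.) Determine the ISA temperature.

5°C

ISA temperature = 15 − 2 × (5000/1000) = 15 − 10 = 5°C.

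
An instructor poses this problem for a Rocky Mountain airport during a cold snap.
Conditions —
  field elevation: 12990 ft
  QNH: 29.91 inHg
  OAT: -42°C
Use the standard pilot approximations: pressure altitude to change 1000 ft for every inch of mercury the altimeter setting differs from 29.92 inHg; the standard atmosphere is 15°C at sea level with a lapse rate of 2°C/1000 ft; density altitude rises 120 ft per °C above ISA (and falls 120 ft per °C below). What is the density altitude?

Pressure altitude = 12990 + (29.92 − 29.91) × 1000 = 12990 + (+10) = 13000 ft.
ISA temperature at 13000 ft = 15 − 2 × (13000/1000) = -11°C.
ISA deviation = -42 − (-11) = -31°C.
Density altitude = 13000 + 120 × (-31) = 9280 ft.

9280 ft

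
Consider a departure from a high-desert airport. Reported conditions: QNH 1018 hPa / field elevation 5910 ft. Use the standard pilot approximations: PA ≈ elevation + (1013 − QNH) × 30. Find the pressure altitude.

Pressure correction = (1013 − 1018) × 30 = -150 ft.
Pressure altitude = 5910 + (-150) = 5760 ft.

5760 ft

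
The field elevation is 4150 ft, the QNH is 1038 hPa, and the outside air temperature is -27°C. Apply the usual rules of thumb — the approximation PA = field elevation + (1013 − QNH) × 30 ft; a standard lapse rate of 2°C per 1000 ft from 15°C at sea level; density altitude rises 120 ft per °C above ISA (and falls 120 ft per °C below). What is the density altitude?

Pressure altitude = 4150 + (1013 − 1038) × 30 = 4150 + (-750) = 3400 ft.
ISA temperature at 3400 ft = 15 − 2 × (3400/1000) = 8.2°C.
ISA deviation = -27 − 8.2 = -35.2°C.
Density altitude = 3400 + 120 × (-35.2) = -824 ft.

-824 ft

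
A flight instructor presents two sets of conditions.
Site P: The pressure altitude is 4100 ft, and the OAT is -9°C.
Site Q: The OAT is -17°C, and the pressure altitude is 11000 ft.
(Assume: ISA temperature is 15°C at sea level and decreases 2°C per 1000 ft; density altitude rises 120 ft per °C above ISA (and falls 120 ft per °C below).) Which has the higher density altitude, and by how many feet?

Site Q by 7596 ft

Site P: ISA temp = 6.8°C, deviation -15.8°C, DA = 4100 + 120 × (-15.8) = 2204 ft.
Site Q: ISA temp = -7°C, deviation -10°C, DA = 11000 + 120 × (-10) = 9800 ft.
Site Q is higher by 9800 − 2204 = 7596 ft.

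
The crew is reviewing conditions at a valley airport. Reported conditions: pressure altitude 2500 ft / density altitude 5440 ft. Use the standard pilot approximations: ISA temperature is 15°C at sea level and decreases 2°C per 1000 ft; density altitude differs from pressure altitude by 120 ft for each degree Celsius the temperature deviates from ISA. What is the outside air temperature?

34.5°C

Density altitude − pressure altitude = 5440 − 2500 = +2940 ft.
At 120 ft/°C that is an ISA deviation of 2940/120 = +24.5°C.
ISA temperature at 2500 ft = 15 − 2 × (2500/1000) = 10°C.
OAT = ISA + deviation = 10 + (+24.5) = 34.5°C.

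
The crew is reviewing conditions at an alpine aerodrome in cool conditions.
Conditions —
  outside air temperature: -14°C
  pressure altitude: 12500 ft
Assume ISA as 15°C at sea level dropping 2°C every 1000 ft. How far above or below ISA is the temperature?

ISA-4°C

ISA temperature at 12500 ft = 15 − 2 × (12500/1000) = -10°C.
Deviation = OAT − ISA = -14 − (-10) = -4°C.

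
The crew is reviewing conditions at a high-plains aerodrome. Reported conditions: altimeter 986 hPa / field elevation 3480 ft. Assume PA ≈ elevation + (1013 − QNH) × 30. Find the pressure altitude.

4290 ft

Pressure correction = (1013 − 986) × 30 = +810 ft.
Pressure altitude = 3480 + (+810) = 4290 ft.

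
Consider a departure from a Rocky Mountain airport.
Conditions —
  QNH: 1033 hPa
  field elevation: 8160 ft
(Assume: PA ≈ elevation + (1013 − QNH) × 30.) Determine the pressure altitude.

Pressure correction = (1013 − 1033) × 30 = -600 ft.
Pressure altitude = 8160 + (-600) = 7560 ft.

7560 ft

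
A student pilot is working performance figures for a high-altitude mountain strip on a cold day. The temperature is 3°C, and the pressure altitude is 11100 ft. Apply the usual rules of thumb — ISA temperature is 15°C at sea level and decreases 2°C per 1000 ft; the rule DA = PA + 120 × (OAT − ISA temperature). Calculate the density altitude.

ISA temperature at 11100 ft = 15 − 2 × (11100/1000) = -7.2°C.
ISA deviation = 3 − (-7.2) = +10.2°C.
Density altitude = 11100 + 120 × (10.2) = 11100 + (+1224) = 12324 ft.

12324 ft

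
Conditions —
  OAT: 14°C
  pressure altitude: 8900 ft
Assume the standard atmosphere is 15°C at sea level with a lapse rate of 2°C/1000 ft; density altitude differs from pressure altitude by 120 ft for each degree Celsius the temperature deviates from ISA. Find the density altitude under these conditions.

ISA temperature at 8900 ft = 15 − 2 × (8900/1000) = -2.8°C.
ISA deviation = 14 − (-2.8) = +16.8°C.
Density altitude = 8900 + 120 × (16.8) = 8900 + (+2016) = 10916 ft.

10916 ft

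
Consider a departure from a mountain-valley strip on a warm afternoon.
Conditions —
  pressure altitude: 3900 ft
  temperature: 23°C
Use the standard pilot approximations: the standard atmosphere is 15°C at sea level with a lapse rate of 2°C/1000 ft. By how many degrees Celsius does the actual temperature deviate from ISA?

ISA temperature at 3900 ft = 15 − 2 × (3900/1000) = 7.2°C.
Deviation = OAT − ISA = 23 − 7.2 = +15.8°C.

ISA+15.8°C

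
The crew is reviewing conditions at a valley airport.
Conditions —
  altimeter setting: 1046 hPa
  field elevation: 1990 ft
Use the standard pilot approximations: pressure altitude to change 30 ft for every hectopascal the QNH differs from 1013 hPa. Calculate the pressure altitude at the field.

1000 ft

Pressure correction = (1013 − 1046) × 30 = -990 ft.
Pressure altitude = 1990 + (-990) = 1000 ft.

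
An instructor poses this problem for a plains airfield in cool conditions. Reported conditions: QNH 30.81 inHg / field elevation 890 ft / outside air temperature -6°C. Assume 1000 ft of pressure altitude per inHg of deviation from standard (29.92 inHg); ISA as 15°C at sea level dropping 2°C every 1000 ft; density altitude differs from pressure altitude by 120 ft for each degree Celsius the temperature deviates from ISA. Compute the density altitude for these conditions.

-2520 ft

Pressure altitude = 890 + (29.92 − 30.81) × 1000 = 890 + (-890) = 0 ft.
ISA temperature at 0 ft = 15 − 2 × (0/1000) = 15°C.
ISA deviation = -6 − 15 = -21°C.
Density altitude = 0 + 120 × (-21) = -2520 ft.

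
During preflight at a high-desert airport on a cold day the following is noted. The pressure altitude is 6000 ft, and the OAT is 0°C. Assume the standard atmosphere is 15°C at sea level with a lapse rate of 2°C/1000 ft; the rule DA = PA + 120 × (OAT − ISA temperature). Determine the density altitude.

5640 ft

ISA temperature at 6000 ft = 15 − 2 × (6000/1000) = 3°C.
ISA deviation = 0 − 3 = -3°C.
Density altitude = 6000 + 120 × (-3) = 6000 + (-360) = 5640 ft.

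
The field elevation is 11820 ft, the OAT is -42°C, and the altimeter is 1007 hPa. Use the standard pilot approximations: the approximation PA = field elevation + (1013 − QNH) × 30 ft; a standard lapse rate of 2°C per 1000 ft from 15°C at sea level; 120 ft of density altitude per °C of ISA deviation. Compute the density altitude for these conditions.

8040 ft

Pressure altitude = 11820 + (1013 − 1007) × 30 = 11820 + (+180) = 12000 ft.
ISA temperature at 12000 ft = 15 − 2 × (12000/1000) = -9°C.
ISA deviation = -42 − (-9) = -33°C.
Density altitude = 12000 + 120 × (-33) = 8040 ft.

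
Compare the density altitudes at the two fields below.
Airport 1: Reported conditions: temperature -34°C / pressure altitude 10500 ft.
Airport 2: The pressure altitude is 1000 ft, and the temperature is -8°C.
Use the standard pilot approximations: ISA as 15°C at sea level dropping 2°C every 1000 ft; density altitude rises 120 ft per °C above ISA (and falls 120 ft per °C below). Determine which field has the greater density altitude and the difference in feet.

Airport 1: ISA temp = -6°C, deviation -28°C, DA = 10500 + 120 × (-28) = 7140 ft.
Airport 2: ISA temp = 13°C, deviation -21°C, DA = 1000 + 120 × (-21) = -1520 ft.
Airport 1 is higher by 7140 − (-1520) = 8660 ft.

Airport 1 by 8660 ft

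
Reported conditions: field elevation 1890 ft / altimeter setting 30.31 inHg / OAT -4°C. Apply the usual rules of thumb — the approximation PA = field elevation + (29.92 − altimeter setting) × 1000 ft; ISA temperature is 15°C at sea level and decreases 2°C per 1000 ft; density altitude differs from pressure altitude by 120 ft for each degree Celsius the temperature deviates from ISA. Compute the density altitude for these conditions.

-420 ft

Pressure altitude = 1890 + (29.92 − 30.31) × 1000 = 1890 + (-390) = 1500 ft.
ISA temperature at 1500 ft = 15 − 2 × (1500/1000) = 12°C.
ISA deviation = -4 − 12 = -16°C.
Density altitude = 1500 + 120 × (-16) = -420 ft.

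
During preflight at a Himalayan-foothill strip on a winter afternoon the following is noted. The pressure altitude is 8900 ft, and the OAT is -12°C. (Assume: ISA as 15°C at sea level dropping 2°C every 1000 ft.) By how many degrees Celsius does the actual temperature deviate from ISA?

ISA temperature at 8900 ft = 15 − 2 × (8900/1000) = -2.8°C.
Deviation = OAT − ISA = -12 − (-2.8) = -9.2°C.

ISA-9.2°C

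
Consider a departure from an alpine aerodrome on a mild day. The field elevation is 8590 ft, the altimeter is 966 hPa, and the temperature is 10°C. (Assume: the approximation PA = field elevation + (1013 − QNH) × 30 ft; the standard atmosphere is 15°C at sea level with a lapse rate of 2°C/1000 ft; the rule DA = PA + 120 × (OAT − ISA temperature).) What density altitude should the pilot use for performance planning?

11800 ft

Pressure altitude = 8590 + (1013 − 966) × 30 = 8590 + (+1410) = 10000 ft.
ISA temperature at 10000 ft = 15 − 2 × (10000/1000) = -5°C.
ISA deviation = 10 − (-5) = +15°C.
Density altitude = 10000 + 120 × (15) = 11800 ft.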